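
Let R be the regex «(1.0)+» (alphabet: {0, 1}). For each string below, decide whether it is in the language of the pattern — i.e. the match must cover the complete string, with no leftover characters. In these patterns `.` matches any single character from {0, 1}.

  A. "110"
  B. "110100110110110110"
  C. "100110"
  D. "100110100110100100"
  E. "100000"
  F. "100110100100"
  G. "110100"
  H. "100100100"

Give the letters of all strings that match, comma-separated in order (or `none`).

A, B, C, D, F, G, H

A → match
B → match
C → match
D → match
E → no match
F → match
G → match
H → match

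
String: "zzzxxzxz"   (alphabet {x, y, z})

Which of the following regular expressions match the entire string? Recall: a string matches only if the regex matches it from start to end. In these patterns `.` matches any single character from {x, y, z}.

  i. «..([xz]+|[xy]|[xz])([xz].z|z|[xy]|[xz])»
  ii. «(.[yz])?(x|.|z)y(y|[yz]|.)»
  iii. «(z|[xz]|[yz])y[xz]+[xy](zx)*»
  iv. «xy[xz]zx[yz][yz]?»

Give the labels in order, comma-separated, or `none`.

i → match
ii → no match
iii → no match
iv → no match — must start with "xy"

i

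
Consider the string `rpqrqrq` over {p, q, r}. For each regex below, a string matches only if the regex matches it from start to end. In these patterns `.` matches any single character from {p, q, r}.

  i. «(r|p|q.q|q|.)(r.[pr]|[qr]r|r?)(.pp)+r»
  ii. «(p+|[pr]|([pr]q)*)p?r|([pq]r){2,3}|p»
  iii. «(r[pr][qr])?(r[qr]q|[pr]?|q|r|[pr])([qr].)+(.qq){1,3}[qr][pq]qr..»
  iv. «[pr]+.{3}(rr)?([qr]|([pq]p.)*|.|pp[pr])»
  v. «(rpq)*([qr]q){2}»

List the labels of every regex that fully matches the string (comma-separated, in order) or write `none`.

v

i → no match — must end with `ppr`
ii → no match
iii → no match
iv → no match
v → match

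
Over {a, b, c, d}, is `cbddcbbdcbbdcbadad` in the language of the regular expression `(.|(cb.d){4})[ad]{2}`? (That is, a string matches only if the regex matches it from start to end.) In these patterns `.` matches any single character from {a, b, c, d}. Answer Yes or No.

Yes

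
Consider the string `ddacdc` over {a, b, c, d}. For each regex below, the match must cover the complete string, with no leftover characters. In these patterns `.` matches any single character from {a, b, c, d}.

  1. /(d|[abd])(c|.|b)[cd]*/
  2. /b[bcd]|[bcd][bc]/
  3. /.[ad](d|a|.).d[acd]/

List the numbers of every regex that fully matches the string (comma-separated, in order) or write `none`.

1 → no match
2 → no match
3 → match

3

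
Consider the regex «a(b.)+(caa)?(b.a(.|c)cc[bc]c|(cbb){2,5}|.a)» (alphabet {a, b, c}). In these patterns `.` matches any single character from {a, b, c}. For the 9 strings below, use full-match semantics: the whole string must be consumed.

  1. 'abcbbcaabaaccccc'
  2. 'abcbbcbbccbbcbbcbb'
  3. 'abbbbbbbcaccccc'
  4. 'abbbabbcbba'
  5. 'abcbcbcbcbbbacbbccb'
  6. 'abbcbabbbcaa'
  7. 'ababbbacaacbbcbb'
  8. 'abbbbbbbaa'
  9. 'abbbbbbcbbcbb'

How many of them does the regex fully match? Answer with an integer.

1 → match
2 → no match
3 → match
4 → no match
5 → no match
6 → no match
7 → match
8 → no match
9 → match
Total matched: 4

4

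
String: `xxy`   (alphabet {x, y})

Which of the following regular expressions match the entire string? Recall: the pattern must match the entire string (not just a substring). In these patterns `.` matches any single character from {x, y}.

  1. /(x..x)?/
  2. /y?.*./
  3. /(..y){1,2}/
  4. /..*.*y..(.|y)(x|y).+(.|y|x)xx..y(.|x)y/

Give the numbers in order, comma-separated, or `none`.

1 → no match
2 → match
3 → match
4 → no match

2, 3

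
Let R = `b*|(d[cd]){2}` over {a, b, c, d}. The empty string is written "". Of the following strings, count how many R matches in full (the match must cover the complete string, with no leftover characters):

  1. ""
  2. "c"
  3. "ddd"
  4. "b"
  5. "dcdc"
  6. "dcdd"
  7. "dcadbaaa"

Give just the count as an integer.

1 → match
2 → no match
3 → no match
4 → match
5 → match
6 → match
7 → no match
Total matched: 4

4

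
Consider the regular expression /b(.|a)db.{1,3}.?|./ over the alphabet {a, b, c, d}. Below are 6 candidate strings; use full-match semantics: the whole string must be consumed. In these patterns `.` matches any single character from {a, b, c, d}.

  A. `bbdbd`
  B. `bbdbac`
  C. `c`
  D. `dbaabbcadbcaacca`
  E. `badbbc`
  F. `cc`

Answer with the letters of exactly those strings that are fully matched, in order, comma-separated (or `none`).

A → match
B → match
C → match
D → no match
E → match
F → no match

A, B, C, E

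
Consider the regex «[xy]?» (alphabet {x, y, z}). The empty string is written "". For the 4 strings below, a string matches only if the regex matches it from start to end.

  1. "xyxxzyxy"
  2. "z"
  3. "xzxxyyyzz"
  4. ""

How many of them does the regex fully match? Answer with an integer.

1

1 → no match
2 → no match
3 → no match
4 → match
Total matched: 1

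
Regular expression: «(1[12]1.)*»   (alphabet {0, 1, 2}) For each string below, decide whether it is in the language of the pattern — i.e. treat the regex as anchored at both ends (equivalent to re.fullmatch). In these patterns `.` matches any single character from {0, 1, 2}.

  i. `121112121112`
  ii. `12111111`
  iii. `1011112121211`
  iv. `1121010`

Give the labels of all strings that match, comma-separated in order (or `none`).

i, ii

i → match
ii → match
iii → no match
iv → no match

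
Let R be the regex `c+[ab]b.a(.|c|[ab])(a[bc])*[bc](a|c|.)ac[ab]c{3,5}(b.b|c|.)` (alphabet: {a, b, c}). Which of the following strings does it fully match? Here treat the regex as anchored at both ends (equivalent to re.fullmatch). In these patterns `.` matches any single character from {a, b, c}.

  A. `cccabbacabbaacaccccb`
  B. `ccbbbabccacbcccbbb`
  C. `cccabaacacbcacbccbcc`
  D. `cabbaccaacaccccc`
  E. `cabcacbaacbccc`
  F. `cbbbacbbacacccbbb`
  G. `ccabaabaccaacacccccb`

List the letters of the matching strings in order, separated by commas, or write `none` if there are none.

A → match
B → match
C → no match
D → match
E → no match
F → match
G → match

A, B, D, F, G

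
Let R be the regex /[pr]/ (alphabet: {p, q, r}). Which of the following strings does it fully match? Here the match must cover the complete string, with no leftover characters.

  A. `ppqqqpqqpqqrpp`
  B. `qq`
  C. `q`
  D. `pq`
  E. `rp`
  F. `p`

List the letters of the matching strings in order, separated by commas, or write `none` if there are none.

F

A → no match
B. `qq` → no match
C. `q` → no match
D. `pq` → no match
E. `rp` → no match
F. `p` → match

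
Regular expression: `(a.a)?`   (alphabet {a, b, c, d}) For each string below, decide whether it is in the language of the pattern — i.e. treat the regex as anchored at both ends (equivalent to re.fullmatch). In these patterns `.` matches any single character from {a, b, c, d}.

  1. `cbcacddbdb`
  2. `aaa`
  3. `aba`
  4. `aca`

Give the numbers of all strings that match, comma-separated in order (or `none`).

2, 3, 4

1 → no match
2 → match
3 → match
4 → match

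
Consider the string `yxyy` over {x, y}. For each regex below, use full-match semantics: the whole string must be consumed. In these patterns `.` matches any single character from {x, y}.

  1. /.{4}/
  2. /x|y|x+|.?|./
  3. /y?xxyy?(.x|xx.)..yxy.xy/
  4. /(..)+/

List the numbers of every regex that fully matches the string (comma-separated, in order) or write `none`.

1, 4

1 → match
2 → no match
3 → no match — must end with `xy`
4 → match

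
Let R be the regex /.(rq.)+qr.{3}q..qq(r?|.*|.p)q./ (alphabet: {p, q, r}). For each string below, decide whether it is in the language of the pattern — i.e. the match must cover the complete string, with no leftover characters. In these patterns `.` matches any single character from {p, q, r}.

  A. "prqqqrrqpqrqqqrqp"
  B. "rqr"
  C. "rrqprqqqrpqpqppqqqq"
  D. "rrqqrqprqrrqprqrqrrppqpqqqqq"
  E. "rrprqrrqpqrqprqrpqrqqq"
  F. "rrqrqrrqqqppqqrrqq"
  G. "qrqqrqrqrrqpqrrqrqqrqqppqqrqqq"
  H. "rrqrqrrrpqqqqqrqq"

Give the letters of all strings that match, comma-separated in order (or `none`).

A, C, D, F, H

A → match
B. "rqr" → no match
C → match
D → match
E → no match
F → match
G → no match
H → match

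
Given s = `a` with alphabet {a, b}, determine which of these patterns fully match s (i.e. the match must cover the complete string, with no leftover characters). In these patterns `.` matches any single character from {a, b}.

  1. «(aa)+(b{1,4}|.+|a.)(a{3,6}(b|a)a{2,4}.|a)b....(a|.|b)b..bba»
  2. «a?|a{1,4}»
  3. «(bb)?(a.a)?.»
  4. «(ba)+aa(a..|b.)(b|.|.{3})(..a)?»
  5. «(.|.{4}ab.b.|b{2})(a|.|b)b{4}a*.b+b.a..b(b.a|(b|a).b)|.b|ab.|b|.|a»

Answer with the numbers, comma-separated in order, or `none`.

2, 3, 5

1 → no match — must start with `aa`
2 → match
3 → match
4 → no match — must start with `ba`
5 → match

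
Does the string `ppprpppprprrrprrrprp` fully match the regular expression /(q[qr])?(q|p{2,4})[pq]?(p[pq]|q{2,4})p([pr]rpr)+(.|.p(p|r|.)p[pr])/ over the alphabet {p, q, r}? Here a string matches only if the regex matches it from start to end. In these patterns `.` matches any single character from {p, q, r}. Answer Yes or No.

No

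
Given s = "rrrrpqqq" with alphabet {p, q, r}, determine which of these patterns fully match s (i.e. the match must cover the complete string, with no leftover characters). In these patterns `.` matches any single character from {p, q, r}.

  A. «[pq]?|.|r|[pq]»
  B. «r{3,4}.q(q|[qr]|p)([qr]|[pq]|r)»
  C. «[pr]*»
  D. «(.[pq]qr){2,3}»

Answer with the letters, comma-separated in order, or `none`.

B

A → no match
B → match
C → no match
D → no match — must end with "qr"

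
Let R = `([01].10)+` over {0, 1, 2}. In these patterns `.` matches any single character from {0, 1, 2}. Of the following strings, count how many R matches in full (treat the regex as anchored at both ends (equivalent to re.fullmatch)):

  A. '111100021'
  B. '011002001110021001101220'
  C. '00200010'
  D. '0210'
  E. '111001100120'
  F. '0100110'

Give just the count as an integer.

A. '111100021' → no match — must end with '10'
B → no match — must end with '10'
C. '00200010' → no match
D. '0210' → match
E. '111001100120' → no match — must end with '10'
F. '0100110' → no match
Total matched: 1

1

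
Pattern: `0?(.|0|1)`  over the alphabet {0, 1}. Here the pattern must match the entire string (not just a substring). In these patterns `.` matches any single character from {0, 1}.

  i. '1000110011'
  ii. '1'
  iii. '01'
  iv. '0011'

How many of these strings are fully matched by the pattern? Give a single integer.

2

i. '1000110011' → no match
ii. '1' → match
iii. '01' → match
iv. '0011' → no match
Total matched: 2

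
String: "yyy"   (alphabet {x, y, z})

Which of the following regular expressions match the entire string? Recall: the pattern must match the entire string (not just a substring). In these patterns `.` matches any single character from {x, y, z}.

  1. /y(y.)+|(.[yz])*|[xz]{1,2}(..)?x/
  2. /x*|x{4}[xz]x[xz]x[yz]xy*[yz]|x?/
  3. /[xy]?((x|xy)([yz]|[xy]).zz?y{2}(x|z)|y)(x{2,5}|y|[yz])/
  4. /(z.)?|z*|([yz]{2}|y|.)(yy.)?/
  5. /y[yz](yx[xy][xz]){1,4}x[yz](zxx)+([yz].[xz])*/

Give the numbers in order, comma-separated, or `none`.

1 → match
2 → no match
3 → match
4 → no match
5 → no match

1, 3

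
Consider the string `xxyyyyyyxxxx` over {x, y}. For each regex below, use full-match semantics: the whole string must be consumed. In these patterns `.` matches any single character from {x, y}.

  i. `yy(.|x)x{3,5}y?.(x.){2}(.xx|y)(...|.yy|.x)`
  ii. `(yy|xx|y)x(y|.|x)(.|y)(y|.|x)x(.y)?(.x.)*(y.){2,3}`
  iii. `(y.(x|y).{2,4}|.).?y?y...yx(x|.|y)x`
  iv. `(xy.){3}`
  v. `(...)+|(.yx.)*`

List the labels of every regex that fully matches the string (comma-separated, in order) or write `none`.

i → no match — must start with `yy`
ii → no match
iii → no match
iv → no match — must start with `xy`
v → match

v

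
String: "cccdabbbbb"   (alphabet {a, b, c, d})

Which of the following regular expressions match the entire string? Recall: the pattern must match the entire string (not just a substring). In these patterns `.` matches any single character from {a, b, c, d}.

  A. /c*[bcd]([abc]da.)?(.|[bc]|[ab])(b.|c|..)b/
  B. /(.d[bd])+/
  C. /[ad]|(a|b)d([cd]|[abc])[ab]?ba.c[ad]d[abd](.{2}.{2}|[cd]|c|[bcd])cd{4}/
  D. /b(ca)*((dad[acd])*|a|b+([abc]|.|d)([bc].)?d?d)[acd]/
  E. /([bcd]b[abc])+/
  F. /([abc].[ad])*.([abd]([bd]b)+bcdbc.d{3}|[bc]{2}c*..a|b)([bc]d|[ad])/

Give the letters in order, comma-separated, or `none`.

A → match
B → no match
C → no match
D → no match — must start with "b"
E → no match
F → no match

A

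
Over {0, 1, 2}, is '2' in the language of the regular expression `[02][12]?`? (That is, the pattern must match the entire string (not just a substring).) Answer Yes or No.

Yes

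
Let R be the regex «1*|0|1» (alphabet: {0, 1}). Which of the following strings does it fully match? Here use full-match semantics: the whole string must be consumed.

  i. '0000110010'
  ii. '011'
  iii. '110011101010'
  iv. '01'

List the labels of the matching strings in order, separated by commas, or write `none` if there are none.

none

i → no match
ii → no match
iii → no match
iv → no match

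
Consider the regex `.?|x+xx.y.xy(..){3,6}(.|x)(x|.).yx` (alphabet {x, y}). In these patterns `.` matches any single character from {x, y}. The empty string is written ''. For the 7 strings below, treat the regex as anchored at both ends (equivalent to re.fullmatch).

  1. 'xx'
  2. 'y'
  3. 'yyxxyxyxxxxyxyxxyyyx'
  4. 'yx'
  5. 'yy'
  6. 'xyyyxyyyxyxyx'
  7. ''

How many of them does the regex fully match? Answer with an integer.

2

1 → no match
2 → match
3 → no match
4 → no match
5 → no match
6 → no match
7 → match
Total matched: 2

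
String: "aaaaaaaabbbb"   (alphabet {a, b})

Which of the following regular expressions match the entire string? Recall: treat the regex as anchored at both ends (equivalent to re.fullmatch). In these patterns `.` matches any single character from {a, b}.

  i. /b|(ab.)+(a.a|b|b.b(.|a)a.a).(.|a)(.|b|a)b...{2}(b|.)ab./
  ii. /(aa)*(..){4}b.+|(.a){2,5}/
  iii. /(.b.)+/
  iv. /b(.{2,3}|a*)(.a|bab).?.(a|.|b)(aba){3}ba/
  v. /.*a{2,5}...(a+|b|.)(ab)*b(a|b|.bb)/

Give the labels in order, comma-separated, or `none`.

ii, v

i → no match
ii → match
iii → no match
iv → no match — must start with "b"
v → match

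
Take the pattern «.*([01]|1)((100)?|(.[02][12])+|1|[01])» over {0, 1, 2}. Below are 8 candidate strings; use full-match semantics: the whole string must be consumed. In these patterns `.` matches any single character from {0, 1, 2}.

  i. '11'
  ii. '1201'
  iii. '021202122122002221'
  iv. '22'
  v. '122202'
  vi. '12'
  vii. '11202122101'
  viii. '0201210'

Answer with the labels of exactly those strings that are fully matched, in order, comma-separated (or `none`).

i. '11' → match
ii. '1201' → match
iii → match
iv. '22' → no match
v. '122202' → no match
vi. '12' → no match
vii. '11202122101' → match
viii. '0201210' → match

i, ii, iii, vii, viii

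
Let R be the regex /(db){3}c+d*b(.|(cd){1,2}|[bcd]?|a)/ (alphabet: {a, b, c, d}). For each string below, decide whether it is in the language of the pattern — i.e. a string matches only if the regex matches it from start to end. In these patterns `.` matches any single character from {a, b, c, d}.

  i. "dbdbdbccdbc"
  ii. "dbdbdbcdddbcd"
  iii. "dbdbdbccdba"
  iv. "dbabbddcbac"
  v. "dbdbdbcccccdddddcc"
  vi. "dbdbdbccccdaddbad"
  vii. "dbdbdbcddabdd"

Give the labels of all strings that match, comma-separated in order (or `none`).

i, ii, iii

i → match
ii → match
iii → match
iv → no match
v → no match
vi → no match
vii → no match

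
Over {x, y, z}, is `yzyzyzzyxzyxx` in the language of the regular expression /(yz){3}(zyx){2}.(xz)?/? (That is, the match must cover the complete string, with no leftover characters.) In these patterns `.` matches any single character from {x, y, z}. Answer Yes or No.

Yes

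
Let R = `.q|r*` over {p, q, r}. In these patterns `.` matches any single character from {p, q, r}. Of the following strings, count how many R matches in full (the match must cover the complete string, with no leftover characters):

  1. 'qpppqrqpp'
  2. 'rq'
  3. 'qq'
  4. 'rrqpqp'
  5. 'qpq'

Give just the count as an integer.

1. 'qpppqrqpp' → no match
2. 'rq' → match
3. 'qq' → match
4. 'rrqpqp' → no match
5. 'qpq' → no match
Total matched: 2

2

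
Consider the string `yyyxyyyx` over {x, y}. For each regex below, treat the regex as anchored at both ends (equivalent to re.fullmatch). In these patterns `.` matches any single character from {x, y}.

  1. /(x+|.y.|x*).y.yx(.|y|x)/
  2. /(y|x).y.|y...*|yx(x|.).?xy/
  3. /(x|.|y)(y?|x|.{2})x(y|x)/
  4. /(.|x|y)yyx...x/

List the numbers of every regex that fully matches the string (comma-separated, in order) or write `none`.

1 → no match
2 → match
3 → no match
4 → match

2, 4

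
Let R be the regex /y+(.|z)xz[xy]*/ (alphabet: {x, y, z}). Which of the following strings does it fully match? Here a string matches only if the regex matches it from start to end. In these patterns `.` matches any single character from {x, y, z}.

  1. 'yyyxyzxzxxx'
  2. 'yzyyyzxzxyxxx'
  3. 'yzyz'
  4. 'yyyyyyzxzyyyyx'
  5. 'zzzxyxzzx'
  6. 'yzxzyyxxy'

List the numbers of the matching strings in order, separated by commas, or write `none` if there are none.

4, 6

1 → no match
2 → no match
3 → no match
4 → match
5 → no match — must start with 'y'
6 → match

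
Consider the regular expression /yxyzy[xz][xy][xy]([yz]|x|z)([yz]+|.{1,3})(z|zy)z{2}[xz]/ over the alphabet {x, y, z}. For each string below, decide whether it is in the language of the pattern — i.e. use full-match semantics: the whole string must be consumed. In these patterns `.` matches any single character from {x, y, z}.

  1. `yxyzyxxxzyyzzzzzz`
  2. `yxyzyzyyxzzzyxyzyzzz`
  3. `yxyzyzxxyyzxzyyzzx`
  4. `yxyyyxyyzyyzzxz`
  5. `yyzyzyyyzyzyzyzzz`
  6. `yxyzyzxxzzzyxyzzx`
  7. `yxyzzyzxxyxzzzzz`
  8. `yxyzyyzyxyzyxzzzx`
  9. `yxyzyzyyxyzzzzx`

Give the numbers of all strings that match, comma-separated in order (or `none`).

1 → match
2 → no match
3 → no match
4 → no match — must start with `yxyzy`
5 → no match — must start with `yxyzy`
6 → no match
7 → no match — must start with `yxyzy`
8 → no match
9 → match

1, 9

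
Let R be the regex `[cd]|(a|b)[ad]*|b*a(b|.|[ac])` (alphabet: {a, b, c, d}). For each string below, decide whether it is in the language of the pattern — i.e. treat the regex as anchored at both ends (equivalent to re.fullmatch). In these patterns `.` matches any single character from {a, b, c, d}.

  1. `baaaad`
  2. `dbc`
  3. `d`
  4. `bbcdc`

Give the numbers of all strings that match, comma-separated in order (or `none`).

1 → match
2 → no match
3 → match
4 → no match

1, 3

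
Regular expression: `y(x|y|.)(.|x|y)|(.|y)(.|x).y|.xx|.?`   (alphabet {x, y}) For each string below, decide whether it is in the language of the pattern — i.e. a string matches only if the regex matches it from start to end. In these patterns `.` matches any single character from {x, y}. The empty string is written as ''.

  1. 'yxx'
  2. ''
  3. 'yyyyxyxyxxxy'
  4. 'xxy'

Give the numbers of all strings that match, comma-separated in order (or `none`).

1, 2

1 → match
2 → match
3 → no match
4 → no match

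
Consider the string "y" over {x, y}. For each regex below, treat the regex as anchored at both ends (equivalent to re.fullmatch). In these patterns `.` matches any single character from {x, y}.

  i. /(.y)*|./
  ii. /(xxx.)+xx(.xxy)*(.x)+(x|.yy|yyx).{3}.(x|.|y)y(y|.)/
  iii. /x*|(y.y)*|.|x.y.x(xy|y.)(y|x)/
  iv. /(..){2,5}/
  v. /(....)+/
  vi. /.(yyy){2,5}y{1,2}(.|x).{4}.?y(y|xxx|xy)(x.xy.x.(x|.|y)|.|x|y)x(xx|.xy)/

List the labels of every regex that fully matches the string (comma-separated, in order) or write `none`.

i → match
ii → no match — must start with "xxx"
iii → match
iv → no match
v → no match
vi → no match

i, iii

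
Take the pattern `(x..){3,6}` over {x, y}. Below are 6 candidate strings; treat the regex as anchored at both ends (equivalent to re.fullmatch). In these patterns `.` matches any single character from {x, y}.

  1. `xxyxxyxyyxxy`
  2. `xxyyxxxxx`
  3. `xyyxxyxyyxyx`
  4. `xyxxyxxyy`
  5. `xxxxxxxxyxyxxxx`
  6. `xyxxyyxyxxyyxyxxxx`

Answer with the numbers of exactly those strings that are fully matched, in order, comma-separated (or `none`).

1, 3, 4, 5, 6

1 → match
2 → no match
3 → match
4 → match
5 → match
6 → match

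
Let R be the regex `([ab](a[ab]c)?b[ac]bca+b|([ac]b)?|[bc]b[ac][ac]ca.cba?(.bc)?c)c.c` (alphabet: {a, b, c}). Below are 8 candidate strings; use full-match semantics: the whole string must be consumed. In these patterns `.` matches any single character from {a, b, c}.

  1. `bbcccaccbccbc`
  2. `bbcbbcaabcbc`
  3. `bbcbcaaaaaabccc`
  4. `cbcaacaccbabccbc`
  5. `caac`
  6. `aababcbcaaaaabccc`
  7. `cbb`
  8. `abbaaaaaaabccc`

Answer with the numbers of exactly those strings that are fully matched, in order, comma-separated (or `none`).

1, 3

1 → match
2 → no match
3 → match
4 → no match
5 → no match
6 → no match
7 → no match — must end with `c`
8 → no match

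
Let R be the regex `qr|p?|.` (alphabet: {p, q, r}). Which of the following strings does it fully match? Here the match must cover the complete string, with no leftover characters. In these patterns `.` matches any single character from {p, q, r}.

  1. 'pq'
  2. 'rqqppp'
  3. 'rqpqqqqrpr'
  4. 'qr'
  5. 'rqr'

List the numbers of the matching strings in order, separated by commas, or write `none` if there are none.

4

1 → no match
2 → no match
3 → no match
4 → match
5 → no match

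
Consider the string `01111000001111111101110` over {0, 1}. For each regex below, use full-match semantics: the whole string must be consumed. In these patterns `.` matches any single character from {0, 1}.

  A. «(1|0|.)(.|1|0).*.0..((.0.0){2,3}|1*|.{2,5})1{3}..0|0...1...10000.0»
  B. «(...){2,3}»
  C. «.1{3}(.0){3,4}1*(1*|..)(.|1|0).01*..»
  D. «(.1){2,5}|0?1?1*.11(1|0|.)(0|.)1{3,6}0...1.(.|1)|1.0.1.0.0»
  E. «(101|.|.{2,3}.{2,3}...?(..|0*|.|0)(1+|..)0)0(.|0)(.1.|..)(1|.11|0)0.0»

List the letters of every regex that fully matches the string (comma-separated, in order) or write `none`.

A → no match
B → no match
C → match
D → no match
E → no match

C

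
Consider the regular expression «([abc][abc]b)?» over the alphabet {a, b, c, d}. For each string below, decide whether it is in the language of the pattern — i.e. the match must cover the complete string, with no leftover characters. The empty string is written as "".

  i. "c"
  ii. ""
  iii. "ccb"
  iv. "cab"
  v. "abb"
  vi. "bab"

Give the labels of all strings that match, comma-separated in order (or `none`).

i → no match
ii → match
iii → match
iv → match
v → match
vi → match

ii, iii, iv, v, vi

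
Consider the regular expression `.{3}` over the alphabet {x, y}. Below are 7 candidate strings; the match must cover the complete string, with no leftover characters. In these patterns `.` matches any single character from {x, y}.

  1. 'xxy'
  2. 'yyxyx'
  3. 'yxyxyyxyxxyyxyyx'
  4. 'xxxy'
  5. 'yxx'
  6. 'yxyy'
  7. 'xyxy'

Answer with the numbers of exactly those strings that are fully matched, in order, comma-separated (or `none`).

1, 5

1. 'xxy' → match
2. 'yyxyx' → no match
3 → no match
4. 'xxxy' → no match
5. 'yxx' → match
6. 'yxyy' → no match
7. 'xyxy' → no match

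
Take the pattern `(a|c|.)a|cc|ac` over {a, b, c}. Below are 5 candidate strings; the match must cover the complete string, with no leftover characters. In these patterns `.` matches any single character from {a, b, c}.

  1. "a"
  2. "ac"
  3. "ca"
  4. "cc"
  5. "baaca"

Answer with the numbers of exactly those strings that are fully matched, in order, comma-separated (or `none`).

1 → no match
2 → match
3 → match
4 → match
5 → no match

2, 3, 4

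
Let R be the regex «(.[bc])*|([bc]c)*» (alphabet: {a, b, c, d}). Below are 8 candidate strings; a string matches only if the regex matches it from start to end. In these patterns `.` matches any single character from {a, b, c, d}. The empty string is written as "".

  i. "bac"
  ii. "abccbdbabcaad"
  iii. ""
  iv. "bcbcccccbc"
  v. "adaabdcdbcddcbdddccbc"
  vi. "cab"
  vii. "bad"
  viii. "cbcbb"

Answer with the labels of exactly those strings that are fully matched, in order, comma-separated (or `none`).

i → no match
ii → no match
iii → match
iv → match
v → no match
vi → no match
vii → no match
viii → no match

iii, iv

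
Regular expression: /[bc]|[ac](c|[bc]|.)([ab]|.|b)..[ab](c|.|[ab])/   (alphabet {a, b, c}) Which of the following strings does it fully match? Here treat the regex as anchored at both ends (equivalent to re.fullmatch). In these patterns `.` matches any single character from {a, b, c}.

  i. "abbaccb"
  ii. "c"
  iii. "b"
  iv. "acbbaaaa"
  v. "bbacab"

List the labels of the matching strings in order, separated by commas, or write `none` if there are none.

i → no match
ii → match
iii → match
iv → no match
v → no match

ii, iii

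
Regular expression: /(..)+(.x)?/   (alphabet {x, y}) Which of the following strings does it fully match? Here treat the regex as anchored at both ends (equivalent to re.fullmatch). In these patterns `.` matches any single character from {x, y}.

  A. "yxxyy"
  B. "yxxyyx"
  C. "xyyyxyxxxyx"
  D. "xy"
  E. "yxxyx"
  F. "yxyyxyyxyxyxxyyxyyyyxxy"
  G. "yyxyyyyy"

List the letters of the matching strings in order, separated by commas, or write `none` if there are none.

B, D, G

A → no match
B → match
C → no match
D → match
E → no match
F → no match
G → match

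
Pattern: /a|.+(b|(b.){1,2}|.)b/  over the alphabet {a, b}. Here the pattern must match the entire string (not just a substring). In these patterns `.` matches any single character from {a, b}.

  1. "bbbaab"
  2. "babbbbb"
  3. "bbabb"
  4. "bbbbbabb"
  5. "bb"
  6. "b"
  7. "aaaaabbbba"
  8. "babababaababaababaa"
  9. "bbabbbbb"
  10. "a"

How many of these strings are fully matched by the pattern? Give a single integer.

6

1. "bbbaab" → match
2. "babbbbb" → match
3. "bbabb" → match
4. "bbbbbabb" → match
5. "bb" → no match
6. "b" → no match
7. "aaaaabbbba" → no match
8 → no match
9. "bbabbbbb" → match
10. "a" → match
Total matched: 6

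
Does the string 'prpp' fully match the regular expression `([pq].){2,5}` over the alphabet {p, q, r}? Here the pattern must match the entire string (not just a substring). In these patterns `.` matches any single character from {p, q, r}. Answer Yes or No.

Yes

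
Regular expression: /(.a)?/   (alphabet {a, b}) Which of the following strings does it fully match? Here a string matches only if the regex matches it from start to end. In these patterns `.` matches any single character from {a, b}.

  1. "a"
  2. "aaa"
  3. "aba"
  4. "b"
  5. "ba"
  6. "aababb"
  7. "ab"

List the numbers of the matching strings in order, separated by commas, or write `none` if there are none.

5

1 → no match
2 → no match
3 → no match
4 → no match
5 → match
6 → no match
7 → no match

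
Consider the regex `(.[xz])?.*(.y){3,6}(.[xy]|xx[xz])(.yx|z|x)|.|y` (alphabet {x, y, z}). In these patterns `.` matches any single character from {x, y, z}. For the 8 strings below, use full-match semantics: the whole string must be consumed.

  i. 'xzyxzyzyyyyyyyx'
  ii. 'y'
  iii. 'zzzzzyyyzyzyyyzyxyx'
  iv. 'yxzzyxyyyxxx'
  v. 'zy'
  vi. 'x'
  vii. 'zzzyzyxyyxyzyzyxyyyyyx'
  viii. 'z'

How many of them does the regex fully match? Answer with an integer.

i → match
ii → match
iii → match
iv → match
v → no match
vi → match
vii → match
viii → match
Total matched: 7

7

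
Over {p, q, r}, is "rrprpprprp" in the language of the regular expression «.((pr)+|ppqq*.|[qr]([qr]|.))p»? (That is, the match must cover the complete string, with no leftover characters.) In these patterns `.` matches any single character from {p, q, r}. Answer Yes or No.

No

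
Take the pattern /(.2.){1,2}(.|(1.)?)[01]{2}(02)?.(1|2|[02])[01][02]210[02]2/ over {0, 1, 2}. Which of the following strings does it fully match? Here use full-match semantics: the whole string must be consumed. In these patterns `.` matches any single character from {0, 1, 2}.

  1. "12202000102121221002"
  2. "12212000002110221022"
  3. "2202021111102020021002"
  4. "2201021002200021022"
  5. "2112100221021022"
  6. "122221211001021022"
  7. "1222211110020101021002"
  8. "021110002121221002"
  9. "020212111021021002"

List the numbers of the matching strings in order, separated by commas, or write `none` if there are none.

1 → match
2 → match
3 → no match
4 → no match
5 → no match
6 → match
7 → no match
8 → match
9 → no match

1, 2, 6, 8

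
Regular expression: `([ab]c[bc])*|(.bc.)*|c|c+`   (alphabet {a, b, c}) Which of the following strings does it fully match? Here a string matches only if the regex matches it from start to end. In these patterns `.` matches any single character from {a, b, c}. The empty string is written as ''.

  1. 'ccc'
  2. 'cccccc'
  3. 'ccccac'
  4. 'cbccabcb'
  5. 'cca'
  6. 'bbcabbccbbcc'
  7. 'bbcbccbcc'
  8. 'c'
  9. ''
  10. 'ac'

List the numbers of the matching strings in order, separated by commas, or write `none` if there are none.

1. 'ccc' → match
2. 'cccccc' → match
3. 'ccccac' → no match
4. 'cbccabcb' → match
5. 'cca' → no match
6. 'bbcabbccbbcc' → match
7. 'bbcbccbcc' → no match
8. 'c' → match
9. '' → match
10. 'ac' → no match

1, 2, 4, 6, 8, 9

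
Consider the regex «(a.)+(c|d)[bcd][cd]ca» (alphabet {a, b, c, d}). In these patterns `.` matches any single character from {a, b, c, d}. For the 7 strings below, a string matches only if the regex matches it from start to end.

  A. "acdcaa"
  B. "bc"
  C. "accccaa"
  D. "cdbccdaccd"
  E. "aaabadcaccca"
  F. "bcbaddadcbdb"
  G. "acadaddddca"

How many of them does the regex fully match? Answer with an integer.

1

A → no match — must end with "ca"
B → no match — must start with "a"
C → no match — must end with "ca"
D → no match — must start with "a"
E → no match
F → no match — must start with "a"
G → match
Total matched: 1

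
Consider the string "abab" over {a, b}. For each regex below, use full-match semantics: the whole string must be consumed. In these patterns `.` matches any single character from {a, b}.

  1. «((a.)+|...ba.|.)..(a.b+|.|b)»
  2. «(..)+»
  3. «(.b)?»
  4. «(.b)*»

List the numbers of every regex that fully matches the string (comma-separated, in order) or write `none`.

1, 2, 4

1 → match
2 → match
3 → no match
4 → match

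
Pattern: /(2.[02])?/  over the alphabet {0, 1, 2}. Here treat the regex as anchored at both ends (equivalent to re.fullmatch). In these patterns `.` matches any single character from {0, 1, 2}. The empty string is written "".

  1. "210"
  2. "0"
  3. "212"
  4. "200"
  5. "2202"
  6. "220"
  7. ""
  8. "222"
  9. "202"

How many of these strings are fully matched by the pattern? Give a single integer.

7

1 → match
2 → no match
3 → match
4 → match
5 → no match
6 → match
7 → match
8 → match
9 → match
Total matched: 7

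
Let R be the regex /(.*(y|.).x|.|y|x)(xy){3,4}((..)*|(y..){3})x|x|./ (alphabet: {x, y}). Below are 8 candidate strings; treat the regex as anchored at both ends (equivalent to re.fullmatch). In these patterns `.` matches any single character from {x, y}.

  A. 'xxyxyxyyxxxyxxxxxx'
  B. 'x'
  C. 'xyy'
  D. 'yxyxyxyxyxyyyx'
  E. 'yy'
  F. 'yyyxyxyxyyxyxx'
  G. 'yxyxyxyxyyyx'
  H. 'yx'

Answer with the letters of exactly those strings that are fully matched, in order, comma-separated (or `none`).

A → match
B → match
C → no match
D → match
E → no match
F → no match
G → match
H → no match

A, B, D, G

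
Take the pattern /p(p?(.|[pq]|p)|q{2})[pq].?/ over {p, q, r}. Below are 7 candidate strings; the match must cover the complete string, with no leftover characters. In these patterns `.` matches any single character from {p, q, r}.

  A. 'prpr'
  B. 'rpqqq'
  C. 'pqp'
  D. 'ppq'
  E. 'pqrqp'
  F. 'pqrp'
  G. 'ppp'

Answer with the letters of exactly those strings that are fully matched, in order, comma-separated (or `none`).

A → match
B → no match — must start with 'p'
C → match
D → match
E → no match
F → no match
G → match

A, C, D, G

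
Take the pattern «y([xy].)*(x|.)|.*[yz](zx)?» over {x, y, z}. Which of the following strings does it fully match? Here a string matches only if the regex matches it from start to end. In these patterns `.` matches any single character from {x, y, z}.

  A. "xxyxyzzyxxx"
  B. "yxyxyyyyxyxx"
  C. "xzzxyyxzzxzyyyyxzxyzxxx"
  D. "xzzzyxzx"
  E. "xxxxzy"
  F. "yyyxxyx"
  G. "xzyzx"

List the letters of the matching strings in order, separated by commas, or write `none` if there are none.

A → no match
B → match
C → no match
D → no match
E → match
F → no match
G → match

B, E, G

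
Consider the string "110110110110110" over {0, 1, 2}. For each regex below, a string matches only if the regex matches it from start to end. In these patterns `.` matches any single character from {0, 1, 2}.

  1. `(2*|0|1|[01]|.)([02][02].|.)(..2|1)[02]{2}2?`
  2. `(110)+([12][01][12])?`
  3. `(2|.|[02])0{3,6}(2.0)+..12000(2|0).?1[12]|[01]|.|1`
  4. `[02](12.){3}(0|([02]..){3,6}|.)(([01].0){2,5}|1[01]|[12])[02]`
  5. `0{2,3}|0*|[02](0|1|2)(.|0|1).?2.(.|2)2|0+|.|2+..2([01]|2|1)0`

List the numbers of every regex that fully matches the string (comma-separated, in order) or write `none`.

2

1 → no match
2 → match
3 → no match
4 → no match
5 → no match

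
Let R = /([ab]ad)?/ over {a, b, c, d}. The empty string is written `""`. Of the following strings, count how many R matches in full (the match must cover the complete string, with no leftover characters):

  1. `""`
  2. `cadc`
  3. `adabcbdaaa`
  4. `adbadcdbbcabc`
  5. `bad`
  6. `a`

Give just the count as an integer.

1 → match
2 → no match
3 → no match
4 → no match
5 → match
6 → no match
Total matched: 2

2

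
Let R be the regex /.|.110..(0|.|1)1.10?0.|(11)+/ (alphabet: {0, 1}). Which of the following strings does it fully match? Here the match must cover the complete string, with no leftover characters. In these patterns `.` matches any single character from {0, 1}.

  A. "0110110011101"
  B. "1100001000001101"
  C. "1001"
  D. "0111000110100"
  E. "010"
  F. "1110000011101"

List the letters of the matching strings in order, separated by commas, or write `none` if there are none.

A → no match
B → no match
C. "1001" → no match
D → no match
E. "010" → no match
F → no match

none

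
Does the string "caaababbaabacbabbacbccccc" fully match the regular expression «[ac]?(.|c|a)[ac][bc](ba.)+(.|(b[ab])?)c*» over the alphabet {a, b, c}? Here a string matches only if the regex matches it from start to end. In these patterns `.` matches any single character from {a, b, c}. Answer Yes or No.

No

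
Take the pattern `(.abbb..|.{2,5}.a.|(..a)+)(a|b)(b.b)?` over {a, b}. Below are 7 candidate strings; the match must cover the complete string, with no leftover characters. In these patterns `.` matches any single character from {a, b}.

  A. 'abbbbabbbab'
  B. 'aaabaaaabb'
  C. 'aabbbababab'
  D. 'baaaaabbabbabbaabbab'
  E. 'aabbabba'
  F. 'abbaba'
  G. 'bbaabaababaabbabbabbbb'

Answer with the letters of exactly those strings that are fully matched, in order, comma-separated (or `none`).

A, C, F, G

A → match
B → no match
C → match
D → no match
E → no match
F → match
G → match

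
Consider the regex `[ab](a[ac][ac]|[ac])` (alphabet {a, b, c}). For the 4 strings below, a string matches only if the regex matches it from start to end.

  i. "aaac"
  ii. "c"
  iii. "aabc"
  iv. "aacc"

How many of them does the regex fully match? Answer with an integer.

i → match
ii → no match
iii → no match
iv → match
Total matched: 2

2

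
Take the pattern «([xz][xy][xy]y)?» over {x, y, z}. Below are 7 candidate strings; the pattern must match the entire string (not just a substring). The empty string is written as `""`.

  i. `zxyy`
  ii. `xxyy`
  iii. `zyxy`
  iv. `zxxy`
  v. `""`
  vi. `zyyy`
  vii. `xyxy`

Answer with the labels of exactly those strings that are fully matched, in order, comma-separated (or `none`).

i → match
ii → match
iii → match
iv → match
v → match
vi → match
vii → match

i, ii, iii, iv, v, vi, vii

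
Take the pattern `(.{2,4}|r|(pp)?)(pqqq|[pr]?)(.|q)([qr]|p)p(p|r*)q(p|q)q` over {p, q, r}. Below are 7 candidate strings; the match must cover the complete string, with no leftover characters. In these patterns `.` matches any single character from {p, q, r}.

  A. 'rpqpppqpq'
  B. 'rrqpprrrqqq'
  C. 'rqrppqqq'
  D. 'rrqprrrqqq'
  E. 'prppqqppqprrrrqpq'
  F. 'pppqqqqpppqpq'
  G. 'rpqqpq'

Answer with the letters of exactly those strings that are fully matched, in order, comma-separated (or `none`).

A, B, C, D, F

A → match
B → match
C → match
D → match
E → no match
F → match
G → no match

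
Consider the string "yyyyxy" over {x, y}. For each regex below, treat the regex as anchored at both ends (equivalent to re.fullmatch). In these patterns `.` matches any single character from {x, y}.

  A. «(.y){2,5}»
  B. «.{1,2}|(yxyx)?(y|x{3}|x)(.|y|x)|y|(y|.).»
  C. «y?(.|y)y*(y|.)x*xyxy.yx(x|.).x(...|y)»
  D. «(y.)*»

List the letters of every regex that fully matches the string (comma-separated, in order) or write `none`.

A → match
B → no match
C → no match
D → no match

A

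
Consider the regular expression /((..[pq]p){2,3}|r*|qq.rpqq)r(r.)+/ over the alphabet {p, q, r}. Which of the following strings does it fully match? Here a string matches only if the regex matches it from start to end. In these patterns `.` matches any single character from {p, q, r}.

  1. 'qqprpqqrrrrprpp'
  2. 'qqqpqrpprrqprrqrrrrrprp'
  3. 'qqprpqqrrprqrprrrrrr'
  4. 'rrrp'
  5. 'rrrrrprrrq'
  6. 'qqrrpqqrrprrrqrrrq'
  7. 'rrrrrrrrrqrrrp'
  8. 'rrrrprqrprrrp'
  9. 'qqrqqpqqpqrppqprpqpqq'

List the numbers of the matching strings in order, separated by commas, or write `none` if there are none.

1 → no match
2 → match
3 → match
4 → match
5 → match
6 → match
7 → match
8 → match
9 → no match

2, 3, 4, 5, 6, 7, 8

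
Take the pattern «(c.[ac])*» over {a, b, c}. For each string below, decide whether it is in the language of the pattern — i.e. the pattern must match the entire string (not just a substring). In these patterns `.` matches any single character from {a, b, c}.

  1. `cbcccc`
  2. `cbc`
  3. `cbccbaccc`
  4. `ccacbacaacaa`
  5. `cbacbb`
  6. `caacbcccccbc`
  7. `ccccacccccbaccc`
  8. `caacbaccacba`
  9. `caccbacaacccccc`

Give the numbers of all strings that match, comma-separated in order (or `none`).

1, 2, 3, 4, 6, 7, 8, 9

1 → match
2 → match
3 → match
4 → match
5 → no match
6 → match
7 → match
8 → match
9 → match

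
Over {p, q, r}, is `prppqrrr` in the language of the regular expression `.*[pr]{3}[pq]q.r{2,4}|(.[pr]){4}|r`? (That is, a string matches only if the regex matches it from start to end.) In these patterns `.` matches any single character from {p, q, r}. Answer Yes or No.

Yes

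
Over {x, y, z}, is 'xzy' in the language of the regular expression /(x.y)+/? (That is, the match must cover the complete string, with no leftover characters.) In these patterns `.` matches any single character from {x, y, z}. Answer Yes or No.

Yes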